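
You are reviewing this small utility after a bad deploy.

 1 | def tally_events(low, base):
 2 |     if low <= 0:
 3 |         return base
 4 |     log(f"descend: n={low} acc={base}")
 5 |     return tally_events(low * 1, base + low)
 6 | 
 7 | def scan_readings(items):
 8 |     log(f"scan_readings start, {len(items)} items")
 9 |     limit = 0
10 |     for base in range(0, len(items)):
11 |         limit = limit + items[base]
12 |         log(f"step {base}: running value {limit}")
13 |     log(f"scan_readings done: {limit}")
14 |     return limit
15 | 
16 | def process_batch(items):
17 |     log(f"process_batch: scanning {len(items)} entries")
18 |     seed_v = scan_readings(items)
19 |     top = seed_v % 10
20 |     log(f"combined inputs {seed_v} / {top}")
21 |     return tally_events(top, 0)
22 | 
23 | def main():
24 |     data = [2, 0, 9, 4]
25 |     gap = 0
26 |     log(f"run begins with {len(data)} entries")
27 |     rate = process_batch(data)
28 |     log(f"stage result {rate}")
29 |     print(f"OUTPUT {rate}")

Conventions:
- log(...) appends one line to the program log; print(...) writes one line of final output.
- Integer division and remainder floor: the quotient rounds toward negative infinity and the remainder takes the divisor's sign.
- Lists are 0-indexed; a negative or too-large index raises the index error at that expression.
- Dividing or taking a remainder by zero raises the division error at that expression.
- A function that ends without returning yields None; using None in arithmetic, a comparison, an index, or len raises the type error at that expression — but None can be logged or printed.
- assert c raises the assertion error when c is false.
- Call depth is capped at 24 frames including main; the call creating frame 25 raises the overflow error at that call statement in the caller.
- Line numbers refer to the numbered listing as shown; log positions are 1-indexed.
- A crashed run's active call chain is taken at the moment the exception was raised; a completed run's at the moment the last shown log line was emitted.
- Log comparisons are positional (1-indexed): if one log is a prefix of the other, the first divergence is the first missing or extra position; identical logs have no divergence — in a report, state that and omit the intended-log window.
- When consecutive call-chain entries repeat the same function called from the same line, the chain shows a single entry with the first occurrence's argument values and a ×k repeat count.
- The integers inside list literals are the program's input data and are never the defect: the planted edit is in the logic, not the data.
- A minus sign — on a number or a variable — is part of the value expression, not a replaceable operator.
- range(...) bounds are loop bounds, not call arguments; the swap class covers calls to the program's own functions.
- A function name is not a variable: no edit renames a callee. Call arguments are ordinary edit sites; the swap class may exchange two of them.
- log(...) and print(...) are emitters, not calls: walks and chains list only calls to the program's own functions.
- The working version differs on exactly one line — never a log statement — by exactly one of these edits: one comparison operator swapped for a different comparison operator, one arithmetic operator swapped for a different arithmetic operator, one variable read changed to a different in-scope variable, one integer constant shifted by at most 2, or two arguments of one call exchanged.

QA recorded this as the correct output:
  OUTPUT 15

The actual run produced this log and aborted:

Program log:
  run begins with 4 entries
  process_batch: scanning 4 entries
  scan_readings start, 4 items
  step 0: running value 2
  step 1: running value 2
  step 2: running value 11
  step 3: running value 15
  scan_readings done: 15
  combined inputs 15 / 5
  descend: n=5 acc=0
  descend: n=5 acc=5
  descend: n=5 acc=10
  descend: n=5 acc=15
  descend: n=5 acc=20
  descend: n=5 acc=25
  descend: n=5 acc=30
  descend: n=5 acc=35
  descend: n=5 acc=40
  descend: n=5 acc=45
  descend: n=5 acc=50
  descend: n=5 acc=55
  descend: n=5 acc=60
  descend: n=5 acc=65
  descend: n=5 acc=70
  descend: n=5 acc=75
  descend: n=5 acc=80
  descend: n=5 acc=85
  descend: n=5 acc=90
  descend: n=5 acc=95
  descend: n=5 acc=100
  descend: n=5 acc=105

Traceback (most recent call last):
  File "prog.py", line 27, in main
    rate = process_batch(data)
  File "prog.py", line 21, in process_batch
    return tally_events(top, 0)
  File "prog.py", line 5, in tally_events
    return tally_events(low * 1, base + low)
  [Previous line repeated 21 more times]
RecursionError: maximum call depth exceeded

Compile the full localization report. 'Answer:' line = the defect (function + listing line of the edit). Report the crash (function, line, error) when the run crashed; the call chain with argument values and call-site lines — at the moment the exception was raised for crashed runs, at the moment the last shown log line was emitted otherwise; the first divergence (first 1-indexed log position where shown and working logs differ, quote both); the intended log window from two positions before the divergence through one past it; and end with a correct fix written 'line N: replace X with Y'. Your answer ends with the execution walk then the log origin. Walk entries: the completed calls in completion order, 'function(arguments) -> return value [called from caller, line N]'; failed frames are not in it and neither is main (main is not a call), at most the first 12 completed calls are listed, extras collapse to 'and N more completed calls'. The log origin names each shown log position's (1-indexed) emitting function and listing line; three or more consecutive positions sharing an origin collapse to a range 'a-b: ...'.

Answer: the defect is in tally_events at line 5.
Core observation: Everything matches until log position 11, which reads 'descend: n=5 acc=5' in place of 'descend: n=4 acc=5'.
Crash: tally_events, line 5, RecursionError.
Call chain: main -> process_batch([2, 0, 9, 4]) (called at line 27) -> tally_events(5, 0) (called at line 21) -> tally_events(5, 5) (called at line 5) ×21.
First divergence: position 11; shown 'descend: n=5 acc=5' vs intended 'descend: n=4 acc=5'.
Intended log window:
  9: combined inputs 15 / 5
  10: descend: n=5 acc=0
  11: descend: n=4 acc=5
  12: descend: n=3 acc=9
Execution walk:
  scan_readings([2, 0, 9, 4]) -> 15  [called from process_batch, line 18]
Log origins:
  1: emitted by main (line 26)
  2: emitted by process_batch (line 17)
  3: emitted by scan_readings (line 8)
  4-7: emitted by scan_readings (line 12)
  8: emitted by scan_readings (line 13)
  9: emitted by process_batch (line 20)
  10-31: emitted by tally_events (line 4)
A correct fix: line 5: replace `*` with `-`.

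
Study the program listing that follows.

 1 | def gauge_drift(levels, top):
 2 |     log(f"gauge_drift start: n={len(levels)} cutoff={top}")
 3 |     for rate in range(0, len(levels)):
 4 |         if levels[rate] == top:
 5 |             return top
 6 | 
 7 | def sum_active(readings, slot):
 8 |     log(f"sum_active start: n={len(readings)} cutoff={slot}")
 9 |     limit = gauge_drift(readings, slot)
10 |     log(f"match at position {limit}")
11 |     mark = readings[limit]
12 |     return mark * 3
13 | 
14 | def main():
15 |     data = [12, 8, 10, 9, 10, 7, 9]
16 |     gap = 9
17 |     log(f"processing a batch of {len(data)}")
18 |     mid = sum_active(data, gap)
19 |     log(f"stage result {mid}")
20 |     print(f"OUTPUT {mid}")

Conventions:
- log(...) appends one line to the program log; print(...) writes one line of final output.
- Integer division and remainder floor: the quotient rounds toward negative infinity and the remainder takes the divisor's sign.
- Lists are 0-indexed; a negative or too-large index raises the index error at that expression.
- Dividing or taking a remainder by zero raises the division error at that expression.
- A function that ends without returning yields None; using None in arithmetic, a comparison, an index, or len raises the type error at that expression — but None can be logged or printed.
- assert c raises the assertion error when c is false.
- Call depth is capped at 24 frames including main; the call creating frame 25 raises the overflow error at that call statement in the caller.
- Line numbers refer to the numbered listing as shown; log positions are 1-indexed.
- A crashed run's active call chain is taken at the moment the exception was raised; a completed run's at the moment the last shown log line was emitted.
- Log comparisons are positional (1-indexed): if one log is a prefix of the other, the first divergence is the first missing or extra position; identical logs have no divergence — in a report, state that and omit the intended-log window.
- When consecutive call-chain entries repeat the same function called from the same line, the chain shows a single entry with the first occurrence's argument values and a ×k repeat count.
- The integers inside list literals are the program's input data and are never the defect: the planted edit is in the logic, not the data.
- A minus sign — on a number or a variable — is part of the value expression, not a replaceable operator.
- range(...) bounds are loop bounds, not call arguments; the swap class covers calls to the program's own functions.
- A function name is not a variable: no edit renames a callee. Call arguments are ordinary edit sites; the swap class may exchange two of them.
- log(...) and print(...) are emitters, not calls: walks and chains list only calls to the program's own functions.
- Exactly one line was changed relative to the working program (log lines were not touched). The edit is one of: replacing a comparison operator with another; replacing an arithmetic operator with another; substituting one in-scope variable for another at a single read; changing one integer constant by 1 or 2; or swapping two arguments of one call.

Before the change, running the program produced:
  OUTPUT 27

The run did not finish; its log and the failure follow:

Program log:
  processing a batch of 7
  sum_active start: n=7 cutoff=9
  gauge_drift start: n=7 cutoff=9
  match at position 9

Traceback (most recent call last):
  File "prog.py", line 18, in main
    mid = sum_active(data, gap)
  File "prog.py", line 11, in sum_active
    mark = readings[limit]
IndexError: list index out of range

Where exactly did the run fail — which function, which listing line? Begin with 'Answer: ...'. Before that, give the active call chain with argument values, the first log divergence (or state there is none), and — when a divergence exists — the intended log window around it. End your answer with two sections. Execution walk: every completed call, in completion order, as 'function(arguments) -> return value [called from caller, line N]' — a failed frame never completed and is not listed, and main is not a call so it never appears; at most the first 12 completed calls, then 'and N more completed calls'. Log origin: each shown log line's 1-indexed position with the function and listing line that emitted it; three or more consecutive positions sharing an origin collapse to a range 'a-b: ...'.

Answer: the error was raised in sum_active, line 11.
Key observation: Log line 4 is where behavior first shows: 'match at position 9' appears instead of 'match at position 3'.
Call chain: main -> sum_active([12, 8, 10, 9, 10, 7, 9], 9) (called at line 18).
First divergence: position 4 — the shown line 'match at position 9' should read 'match at position 3'.
Intended log window:
  2: sum_active start: n=7 cutoff=9
  3: gauge_drift start: n=7 cutoff=9
  4: match at position 3
  5: stage result 27
Execution walk:
  gauge_drift([12, 8, 10, 9, 10, 7, 9], 9) -> 9  [called from sum_active, line 9]
Log origins:
  1 — main, line 17
  2 — sum_active, line 8
  3 — gauge_drift, line 2
  4 — sum_active, line 10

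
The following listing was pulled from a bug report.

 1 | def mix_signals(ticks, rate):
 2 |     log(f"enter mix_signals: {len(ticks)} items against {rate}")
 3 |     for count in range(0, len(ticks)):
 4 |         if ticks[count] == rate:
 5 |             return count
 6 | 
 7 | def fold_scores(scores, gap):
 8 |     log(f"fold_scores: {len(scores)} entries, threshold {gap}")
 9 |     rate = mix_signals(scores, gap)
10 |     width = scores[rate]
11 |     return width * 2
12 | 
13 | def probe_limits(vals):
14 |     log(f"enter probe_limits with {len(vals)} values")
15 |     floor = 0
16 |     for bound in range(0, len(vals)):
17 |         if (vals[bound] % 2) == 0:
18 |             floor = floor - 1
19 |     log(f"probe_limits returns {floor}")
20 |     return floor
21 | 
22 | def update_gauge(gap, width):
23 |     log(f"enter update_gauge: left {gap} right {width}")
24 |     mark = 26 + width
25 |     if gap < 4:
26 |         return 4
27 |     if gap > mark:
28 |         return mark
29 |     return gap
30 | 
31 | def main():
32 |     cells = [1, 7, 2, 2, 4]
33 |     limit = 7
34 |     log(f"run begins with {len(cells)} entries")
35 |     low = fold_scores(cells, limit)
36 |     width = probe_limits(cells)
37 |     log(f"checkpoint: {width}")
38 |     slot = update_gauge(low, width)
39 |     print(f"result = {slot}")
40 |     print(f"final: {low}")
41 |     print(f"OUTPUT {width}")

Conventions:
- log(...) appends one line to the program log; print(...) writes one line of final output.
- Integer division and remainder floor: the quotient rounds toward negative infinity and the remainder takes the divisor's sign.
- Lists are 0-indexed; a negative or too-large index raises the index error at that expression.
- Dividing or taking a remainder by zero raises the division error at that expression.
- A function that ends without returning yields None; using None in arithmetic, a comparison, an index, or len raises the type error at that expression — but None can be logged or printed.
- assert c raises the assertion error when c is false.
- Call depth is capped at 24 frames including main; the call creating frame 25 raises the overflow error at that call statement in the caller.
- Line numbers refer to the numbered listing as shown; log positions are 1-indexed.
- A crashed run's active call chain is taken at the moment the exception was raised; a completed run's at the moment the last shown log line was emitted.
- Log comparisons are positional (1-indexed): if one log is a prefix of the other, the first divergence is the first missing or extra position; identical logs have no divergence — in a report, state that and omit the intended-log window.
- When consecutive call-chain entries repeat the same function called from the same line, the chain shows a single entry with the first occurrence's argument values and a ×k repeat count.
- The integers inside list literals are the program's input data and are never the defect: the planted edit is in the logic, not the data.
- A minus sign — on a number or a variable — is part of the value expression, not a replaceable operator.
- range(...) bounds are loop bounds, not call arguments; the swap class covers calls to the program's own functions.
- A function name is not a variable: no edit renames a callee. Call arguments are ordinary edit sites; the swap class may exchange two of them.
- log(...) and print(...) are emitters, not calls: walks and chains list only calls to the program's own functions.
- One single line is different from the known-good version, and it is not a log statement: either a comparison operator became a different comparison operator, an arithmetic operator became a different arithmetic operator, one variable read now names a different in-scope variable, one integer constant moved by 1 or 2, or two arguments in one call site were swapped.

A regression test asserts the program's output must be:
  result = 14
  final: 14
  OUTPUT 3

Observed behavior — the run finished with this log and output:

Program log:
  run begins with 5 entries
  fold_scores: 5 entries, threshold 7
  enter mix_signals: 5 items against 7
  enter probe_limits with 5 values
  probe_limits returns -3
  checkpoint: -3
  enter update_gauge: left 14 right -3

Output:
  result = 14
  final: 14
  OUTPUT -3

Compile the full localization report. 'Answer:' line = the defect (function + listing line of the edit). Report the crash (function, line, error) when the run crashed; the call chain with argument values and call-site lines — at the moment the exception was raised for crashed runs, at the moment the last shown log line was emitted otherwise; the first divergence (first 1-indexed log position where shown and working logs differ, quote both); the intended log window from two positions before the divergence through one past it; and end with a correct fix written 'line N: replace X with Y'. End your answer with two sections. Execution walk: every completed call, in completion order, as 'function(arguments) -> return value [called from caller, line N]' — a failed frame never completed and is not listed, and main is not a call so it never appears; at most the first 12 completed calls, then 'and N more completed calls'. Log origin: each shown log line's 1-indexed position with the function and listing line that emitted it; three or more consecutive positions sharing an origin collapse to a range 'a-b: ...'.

Answer: the defect is in probe_limits at line 18.
Core observation: Log line 5 is where behavior first shows: 'probe_limits returns -3' appears instead of 'probe_limits returns 3'.
Call chain: main -> update_gauge(14, -3) (called at line 38).
First divergence: at position 5 the run shows 'probe_limits returns -3' where the working version logs 'probe_limits returns 3'.
Intended log window:
  3: enter mix_signals: 5 items against 7
  4: enter probe_limits with 5 values
  5: probe_limits returns 3
  6: checkpoint: 3
Execution walk:
  mix_signals([1, 7, 2, 2, 4], 7) -> 1  [called from fold_scores, line 9]
  fold_scores([1, 7, 2, 2, 4], 7) -> 14  [called from main, line 35]
  probe_limits([1, 7, 2, 2, 4]) -> -3  [called from main, line 36]
  update_gauge(14, -3) -> 14  [called from main, line 38]
Origin of each log line:
  1: logged in main at line 34
  2: logged in fold_scores at line 8
  3: logged in mix_signals at line 2
  4: logged in probe_limits at line 14
  5: logged in probe_limits at line 19
  6: logged in main at line 37
  7: logged in update_gauge at line 23
A correct fix: line 18: replace `-` with `+`.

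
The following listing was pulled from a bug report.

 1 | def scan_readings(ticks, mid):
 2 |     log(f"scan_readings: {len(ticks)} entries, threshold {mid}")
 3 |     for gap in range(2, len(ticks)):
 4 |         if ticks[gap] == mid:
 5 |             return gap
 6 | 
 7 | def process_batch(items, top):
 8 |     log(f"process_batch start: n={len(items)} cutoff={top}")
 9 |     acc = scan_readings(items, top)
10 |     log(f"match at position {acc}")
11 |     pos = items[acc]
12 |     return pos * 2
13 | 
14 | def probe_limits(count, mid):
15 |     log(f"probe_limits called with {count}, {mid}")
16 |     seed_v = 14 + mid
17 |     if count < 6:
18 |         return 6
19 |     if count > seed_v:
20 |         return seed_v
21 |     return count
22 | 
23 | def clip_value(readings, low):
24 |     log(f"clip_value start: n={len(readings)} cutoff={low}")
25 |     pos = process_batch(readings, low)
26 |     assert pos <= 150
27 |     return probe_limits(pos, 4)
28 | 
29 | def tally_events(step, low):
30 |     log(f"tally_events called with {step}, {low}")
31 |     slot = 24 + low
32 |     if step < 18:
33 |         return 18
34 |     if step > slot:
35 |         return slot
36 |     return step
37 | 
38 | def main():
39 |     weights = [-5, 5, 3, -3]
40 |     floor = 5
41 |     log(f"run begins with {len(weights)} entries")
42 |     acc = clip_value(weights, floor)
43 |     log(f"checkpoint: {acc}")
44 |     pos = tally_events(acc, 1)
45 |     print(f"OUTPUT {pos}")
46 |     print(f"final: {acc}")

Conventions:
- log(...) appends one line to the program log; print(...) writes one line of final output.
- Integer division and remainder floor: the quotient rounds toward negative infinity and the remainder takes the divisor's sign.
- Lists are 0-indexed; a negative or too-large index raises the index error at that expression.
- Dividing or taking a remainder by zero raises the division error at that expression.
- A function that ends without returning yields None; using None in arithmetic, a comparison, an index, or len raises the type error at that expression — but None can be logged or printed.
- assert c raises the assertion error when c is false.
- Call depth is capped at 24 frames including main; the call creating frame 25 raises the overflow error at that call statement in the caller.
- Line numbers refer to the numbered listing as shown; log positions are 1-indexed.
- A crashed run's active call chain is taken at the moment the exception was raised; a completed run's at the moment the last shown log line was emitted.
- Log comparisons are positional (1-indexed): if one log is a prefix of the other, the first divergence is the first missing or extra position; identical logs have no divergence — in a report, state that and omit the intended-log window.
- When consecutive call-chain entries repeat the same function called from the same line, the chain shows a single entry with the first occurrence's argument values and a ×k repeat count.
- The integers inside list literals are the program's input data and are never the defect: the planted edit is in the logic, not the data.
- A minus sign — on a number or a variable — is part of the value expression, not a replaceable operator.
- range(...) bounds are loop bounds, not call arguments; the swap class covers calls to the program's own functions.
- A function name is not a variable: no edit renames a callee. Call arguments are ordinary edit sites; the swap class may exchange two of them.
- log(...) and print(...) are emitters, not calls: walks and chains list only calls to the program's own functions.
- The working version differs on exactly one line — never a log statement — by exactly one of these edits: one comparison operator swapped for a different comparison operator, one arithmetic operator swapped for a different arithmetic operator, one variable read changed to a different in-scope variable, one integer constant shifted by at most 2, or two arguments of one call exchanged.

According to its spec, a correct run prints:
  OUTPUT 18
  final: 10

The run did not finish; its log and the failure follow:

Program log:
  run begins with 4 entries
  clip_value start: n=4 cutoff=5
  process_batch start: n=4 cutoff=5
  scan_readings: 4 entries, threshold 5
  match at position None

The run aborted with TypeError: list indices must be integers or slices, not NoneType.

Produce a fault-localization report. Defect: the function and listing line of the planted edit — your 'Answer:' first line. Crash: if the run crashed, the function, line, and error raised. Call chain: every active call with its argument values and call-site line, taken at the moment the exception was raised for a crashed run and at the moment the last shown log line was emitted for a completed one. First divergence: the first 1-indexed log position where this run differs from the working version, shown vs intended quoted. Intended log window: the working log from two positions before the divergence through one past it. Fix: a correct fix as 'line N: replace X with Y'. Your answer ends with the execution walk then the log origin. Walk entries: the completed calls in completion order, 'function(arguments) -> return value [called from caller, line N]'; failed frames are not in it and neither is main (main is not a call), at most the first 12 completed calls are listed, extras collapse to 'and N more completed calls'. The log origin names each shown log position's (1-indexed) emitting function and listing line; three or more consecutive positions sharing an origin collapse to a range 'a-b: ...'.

Answer: the defect is in scan_readings at line 3.
Key observation: The log first diverges at position 5: the faulty run prints 'match at position None' where the working version prints 'match at position 1'.
Crash: process_batch, line 11, TypeError.
Call chain: main -> clip_value([-5, 5, 3, -3], 5) (called at line 42) -> process_batch([-5, 5, 3, -3], 5) (called at line 25).
First divergence: at position 5 the run shows 'match at position None' where the working version logs 'match at position 1'.
Intended log window:
  3: process_batch start: n=4 cutoff=5
  4: scan_readings: 4 entries, threshold 5
  5: match at position 1
  6: probe_limits called with 10, 4
Execution walk:
  scan_readings([-5, 5, 3, -3], 5) -> None  [called from process_batch, line 9]
Log origin:
  1: logged in main at line 41
  2: logged in clip_value at line 24
  3: logged in process_batch at line 8
  4: logged in scan_readings at line 2
  5: logged in process_batch at line 10
A correct fix: line 3: replace `2` with `0`.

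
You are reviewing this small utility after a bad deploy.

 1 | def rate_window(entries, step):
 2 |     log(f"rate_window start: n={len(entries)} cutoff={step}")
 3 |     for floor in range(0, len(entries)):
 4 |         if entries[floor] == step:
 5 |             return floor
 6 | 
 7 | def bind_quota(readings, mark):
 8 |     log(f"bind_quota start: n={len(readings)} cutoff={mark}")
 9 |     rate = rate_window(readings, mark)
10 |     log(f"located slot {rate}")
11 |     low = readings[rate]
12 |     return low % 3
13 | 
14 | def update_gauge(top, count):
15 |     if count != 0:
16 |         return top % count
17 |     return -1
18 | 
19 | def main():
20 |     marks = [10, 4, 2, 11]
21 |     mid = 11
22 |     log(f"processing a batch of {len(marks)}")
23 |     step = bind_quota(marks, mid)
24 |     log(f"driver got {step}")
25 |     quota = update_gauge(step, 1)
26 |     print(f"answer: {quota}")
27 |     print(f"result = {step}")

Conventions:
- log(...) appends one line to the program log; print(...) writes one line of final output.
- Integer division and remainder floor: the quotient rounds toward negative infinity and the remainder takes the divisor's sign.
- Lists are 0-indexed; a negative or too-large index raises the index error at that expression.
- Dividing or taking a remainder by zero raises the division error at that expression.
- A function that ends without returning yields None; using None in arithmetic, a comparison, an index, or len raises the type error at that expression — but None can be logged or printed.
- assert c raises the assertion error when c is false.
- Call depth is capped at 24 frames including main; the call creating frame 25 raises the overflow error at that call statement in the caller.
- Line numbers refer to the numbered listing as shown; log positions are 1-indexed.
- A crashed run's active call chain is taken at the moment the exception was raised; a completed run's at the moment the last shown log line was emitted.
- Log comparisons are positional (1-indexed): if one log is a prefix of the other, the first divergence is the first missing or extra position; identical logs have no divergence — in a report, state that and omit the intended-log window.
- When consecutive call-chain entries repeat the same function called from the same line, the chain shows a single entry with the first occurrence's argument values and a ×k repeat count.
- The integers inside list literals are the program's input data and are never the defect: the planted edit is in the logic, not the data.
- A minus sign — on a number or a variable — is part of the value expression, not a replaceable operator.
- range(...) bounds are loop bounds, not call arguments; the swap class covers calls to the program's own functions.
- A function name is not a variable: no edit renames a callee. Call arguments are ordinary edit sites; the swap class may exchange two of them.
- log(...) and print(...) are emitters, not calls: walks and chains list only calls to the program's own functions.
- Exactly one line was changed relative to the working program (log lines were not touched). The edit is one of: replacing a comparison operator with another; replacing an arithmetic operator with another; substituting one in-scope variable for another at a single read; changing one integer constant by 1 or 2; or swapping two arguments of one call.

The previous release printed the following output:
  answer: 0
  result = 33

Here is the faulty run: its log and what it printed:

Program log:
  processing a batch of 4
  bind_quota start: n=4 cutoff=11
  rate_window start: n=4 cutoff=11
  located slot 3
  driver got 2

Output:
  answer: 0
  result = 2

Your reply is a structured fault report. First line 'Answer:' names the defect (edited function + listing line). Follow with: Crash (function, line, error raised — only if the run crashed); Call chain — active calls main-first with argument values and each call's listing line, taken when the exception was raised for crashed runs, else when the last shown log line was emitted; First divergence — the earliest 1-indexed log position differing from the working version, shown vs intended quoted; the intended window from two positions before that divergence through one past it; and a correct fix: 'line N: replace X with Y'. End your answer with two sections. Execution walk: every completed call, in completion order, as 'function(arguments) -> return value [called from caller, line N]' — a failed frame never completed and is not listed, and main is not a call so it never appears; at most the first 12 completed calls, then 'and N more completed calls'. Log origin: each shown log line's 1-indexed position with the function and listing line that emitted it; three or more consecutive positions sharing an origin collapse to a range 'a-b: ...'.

Answer: the defect is in bind_quota at line 12.
Key fact: The earliest visible damage is log position 5 — 'driver got 2' rather than the intended 'driver got 33'.
Call chain: main.
First divergence: position 5; shown 'driver got 2' vs intended 'driver got 33'.
Intended log window:
  3: rate_window start: n=4 cutoff=11
  4: located slot 3
  5: driver got 33
Execution walk:
  rate_window([10, 4, 2, 11], 11) -> 3  [called from bind_quota, line 9]
  bind_quota([10, 4, 2, 11], 11) -> 2  [called from main, line 23]
  update_gauge(2, 1) -> 0  [called from main, line 25]
Log origin:
  1: from main, line 22
  2: from bind_quota, line 8
  3: from rate_window, line 2
  4: from bind_quota, line 10
  5: from main, line 24
A correct fix: line 12: replace `%` with `*`.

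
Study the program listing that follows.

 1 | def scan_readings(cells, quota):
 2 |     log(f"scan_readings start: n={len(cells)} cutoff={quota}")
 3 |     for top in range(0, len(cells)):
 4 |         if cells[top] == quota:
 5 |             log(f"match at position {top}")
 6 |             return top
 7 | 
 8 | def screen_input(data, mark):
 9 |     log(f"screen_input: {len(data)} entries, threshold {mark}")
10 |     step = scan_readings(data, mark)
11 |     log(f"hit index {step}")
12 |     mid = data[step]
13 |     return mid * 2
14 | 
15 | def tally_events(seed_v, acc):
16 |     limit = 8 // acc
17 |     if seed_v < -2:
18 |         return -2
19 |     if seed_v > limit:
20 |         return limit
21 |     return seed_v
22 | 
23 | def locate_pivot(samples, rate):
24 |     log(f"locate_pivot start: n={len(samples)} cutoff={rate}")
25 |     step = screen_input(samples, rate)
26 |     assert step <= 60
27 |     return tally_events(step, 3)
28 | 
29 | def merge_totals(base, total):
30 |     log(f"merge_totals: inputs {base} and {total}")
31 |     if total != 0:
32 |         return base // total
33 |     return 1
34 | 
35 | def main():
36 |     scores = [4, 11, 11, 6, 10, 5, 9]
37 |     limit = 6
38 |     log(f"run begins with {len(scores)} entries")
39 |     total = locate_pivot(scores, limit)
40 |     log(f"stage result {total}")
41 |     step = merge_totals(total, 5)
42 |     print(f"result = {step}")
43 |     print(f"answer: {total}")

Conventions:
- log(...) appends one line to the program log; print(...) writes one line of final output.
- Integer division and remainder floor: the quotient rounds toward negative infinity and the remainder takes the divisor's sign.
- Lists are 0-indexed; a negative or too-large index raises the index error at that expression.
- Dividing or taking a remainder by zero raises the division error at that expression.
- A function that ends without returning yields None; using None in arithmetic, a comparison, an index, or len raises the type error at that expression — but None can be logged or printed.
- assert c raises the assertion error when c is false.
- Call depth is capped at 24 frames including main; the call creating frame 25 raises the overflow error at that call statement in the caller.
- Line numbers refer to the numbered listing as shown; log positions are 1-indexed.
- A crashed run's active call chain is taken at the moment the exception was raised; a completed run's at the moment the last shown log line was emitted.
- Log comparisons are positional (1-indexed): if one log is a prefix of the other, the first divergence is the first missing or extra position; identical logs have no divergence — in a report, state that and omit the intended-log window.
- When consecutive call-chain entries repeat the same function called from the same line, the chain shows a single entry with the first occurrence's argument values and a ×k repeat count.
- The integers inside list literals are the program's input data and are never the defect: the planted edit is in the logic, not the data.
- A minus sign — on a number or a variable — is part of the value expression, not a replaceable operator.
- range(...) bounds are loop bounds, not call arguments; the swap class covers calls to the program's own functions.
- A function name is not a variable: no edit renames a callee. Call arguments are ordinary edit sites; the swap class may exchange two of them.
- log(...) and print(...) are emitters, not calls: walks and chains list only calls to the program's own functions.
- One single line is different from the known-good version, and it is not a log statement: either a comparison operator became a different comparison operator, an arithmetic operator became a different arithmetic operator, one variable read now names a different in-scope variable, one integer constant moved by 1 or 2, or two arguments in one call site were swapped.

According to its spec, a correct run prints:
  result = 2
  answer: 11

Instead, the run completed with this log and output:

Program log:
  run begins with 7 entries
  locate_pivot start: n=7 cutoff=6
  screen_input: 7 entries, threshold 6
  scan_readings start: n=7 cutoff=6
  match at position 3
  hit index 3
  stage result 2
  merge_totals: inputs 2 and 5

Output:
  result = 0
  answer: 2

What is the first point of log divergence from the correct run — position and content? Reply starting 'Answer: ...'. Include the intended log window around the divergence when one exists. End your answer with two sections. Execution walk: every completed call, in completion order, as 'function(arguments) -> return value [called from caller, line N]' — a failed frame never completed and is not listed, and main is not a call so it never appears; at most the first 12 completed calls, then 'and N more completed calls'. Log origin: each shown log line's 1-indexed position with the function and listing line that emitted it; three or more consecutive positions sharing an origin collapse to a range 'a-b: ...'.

Answer: position 7 — shown 'stage result 2', intended 'stage result 11'.
Intended log window:
  5: match at position 3
  6: hit index 3
  7: stage result 11
  8: merge_totals: inputs 11 and 5
Execution walk:
  scan_readings([4, 11, 11, 6, 10, 5, 9], 6) -> 3  [called from screen_input, line 10]
  screen_input([4, 11, 11, 6, 10, 5, 9], 6) -> 12  [called from locate_pivot, line 25]
  tally_events(12, 3) -> 2  [called from locate_pivot, line 27]
  locate_pivot([4, 11, 11, 6, 10, 5, 9], 6) -> 2  [called from main, line 39]
  merge_totals(2, 5) -> 0  [called from main, line 41]
Origin of each log line:
  1: from main, line 38
  2: from locate_pivot, line 24
  3: from screen_input, line 9
  4: from scan_readings, line 2
  5: from scan_readings, line 5
  6: from screen_input, line 11
  7: from main, line 40
  8: from merge_totals, line 30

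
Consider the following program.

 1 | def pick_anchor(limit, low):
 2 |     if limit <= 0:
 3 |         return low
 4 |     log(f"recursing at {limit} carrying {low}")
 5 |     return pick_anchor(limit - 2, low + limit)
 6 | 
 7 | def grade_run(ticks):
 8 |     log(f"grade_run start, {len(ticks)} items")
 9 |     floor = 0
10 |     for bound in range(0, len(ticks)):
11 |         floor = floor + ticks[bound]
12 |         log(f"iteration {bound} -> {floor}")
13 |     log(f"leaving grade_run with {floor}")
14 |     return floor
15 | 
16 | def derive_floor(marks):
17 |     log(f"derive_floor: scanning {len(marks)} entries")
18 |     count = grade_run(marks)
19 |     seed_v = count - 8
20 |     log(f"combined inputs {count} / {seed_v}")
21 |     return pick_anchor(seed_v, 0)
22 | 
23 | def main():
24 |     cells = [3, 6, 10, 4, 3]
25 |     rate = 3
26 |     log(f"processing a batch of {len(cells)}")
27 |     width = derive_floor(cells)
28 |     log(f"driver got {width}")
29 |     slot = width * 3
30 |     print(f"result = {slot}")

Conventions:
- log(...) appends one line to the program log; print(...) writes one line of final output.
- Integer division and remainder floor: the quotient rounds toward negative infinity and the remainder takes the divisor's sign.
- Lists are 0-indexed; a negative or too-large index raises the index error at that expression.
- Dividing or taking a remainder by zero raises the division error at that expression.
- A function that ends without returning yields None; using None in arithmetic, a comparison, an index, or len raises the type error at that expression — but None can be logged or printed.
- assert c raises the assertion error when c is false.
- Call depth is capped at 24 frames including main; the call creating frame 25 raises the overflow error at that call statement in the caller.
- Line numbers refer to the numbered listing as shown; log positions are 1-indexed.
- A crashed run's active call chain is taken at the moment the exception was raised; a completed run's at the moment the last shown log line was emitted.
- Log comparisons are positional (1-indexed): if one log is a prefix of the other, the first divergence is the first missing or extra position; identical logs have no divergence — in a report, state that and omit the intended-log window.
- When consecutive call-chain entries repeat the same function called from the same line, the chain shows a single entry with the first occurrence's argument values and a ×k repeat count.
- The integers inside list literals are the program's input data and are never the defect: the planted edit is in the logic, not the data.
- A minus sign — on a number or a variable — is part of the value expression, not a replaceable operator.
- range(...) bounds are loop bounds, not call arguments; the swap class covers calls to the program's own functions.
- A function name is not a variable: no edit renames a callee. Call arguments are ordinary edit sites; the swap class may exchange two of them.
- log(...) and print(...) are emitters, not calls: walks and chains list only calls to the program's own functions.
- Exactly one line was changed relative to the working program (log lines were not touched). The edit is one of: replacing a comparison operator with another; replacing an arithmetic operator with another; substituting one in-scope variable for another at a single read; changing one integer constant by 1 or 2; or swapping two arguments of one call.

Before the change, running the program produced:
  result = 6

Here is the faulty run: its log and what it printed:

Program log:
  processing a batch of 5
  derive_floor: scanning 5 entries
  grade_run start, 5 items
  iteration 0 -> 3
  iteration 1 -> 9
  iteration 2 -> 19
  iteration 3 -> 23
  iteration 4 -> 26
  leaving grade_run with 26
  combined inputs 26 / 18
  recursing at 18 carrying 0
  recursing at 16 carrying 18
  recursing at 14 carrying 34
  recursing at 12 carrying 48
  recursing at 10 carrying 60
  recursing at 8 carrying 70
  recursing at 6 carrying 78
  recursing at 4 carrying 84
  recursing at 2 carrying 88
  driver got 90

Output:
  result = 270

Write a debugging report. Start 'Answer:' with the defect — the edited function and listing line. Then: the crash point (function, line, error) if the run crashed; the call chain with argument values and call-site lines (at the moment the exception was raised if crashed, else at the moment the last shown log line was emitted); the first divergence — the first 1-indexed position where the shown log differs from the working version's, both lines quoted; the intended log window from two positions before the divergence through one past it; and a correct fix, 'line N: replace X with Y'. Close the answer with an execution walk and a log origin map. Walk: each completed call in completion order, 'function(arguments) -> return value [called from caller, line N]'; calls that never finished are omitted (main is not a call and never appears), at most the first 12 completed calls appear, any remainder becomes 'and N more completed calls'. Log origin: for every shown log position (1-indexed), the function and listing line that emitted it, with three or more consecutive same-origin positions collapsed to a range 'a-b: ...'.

Answer: the defect is in derive_floor at line 19.
Key observation: Log line 10 is where behavior first shows: 'combined inputs 26 / 18' appears instead of 'combined inputs 26 / 2'.
Call chain: main.
First divergence: position 10 — the shown line 'combined inputs 26 / 18' should read 'combined inputs 26 / 2'.
Intended log window:
  8: iteration 4 -> 26
  9: leaving grade_run with 26
  10: combined inputs 26 / 2
  11: recursing at 2 carrying 0
Execution walk:
  grade_run([3, 6, 10, 4, 3]) -> 26  [called from derive_floor, line 18]
  pick_anchor(0, 90) -> 90  [called from pick_anchor, line 5]
  pick_anchor(2, 88) -> 90  [called from pick_anchor, line 5]
  pick_anchor(4, 84) -> 90  [called from pick_anchor, line 5]
  pick_anchor(6, 78) -> 90  [called from pick_anchor, line 5]
  pick_anchor(8, 70) -> 90  [called from pick_anchor, line 5]
  pick_anchor(10, 60) -> 90  [called from pick_anchor, line 5]
  pick_anchor(12, 48) -> 90  [called from pick_anchor, line 5]
  pick_anchor(14, 34) -> 90  [called from pick_anchor, line 5]
  pick_anchor(16, 18) -> 90  [called from pick_anchor, line 5]
  pick_anchor(18, 0) -> 90  [called from derive_floor, line 21]
  derive_floor([3, 6, 10, 4, 3]) -> 90  [called from main, line 27]
Log origins:
  1: logged in main at line 26
  2: logged in derive_floor at line 17
  3: logged in grade_run at line 8
  4-8: logged in grade_run at line 12
  9: logged in grade_run at line 13
  10: logged in derive_floor at line 20
  11-19: logged in pick_anchor at line 4
  20: logged in main at line 28
A correct fix: line 19: replace `-` with `%`.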